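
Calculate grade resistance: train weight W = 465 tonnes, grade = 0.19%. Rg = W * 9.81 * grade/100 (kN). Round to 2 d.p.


Rg = W * 9.81 * grade / 100
Rg = 465 * 9.81 * 0.19 / 100
Rg = 4561.65 * 0.0019
Rg = 8.67 kN

8.67


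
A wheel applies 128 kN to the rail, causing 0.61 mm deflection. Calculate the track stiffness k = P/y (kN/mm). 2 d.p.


Track stiffness k = P / y
k = 128 / 0.61
k = 209.84 kN/mm

209.84


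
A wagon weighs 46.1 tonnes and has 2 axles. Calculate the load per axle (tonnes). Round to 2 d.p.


Load per axle = total weight / number of axles
Load = 46.1 / 2
Load = 23.05 tonnes

23.05


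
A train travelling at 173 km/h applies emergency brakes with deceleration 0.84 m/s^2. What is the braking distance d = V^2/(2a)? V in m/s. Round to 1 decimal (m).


Convert speed: V = 173 / 3.6 = 48.0556 m/s
V^2 = 2309.3364
d = 2309.3364 / (2 * 0.84)
d = 2309.3364 / 1.68
d = 1374.6 m

1374.6


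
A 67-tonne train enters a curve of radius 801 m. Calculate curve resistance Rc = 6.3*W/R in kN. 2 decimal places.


Rc = 6.3 * W / R
Rc = 6.3 * 67 / 801
Rc = 422.1 / 801
Rc = 0.53 kN

0.53


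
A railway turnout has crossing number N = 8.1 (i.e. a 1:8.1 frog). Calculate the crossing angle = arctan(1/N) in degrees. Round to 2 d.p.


1/N = 1/8.1 = 0.123457
angle = arctan(0.123457) = 0.122835 rad
angle = 0.122835 * 180/pi = 7.04 degrees

7.04


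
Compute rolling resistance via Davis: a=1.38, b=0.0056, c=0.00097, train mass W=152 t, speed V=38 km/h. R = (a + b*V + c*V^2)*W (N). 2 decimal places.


b*V = 0.0056 * 38 = 0.2128
c*V^2 = 0.00097 * 1444 = 1.40068
R_per_t = 1.38 + 0.2128 + 1.40068 = 2.99348 N/t
R_total = 2.99348 * 152 = 455.01 N

455.01


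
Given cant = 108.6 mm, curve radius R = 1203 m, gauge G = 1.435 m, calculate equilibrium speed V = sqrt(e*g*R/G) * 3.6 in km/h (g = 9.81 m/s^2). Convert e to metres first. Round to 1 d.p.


Convert cant: e = 108.6 mm = 0.1086 m
V_ms = sqrt(0.1086 * 9.81 * 1203 / 1.435)
V_ms = sqrt(893.125643) = 29.8852 m/s
V = 29.8852 * 3.6 = 107.6 km/h

107.6


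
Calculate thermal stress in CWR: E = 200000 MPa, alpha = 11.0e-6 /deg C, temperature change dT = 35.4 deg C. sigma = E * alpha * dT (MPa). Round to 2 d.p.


sigma = E * alpha * dT
sigma = 200000 * 11.0e-6 * 35.4
sigma = 2.2 * 35.4
sigma = 77.88 MPa

77.88


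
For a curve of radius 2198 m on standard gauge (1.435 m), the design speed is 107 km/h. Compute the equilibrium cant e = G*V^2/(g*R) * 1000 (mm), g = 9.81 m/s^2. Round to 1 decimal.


Convert speed: V = 107 / 3.6 = 29.7222 m/s
Apply formula: e = 1.435 * 29.7222^2 / (9.81 * 2198)
e = 1.435 * 883.4105 / 21562.38
e = 0.058792 m = 58.8 mm

58.8


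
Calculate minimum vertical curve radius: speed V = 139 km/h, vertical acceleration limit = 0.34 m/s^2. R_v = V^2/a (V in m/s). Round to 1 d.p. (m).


Convert speed: V = 139 / 3.6 = 38.6111 m/s
V^2 = 1490.8179 m^2/s^2
R_v = 1490.8179 / 0.34
R_v = 4384.8 m

4384.8


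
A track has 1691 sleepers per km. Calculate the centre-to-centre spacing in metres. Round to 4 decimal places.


Spacing = 1000 m / number of sleepers
Spacing = 1000 / 1691
Spacing = 0.5914 m

0.5914


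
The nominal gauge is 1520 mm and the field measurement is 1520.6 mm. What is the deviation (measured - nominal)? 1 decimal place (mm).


Deviation = measured - nominal
Deviation = 1520.6 - 1520
Deviation = 0.6 mm

0.6


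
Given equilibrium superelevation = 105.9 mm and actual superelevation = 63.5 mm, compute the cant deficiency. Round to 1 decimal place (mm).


Cant deficiency = equilibrium cant - actual cant
CD = 105.9 - 63.5
CD = 42.4 mm

42.4


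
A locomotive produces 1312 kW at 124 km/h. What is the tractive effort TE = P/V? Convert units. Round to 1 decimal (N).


Convert: P = 1312 kW = 1312000 W
V = 124 / 3.6 = 34.4444 m/s
TE = 1312000 / 34.4444
TE = 38090.3 N

38090.3


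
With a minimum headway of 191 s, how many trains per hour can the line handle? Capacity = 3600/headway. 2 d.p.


Capacity = 3600 / headway
Capacity = 3600 / 191
Capacity = 18.85 trains/hour

18.85


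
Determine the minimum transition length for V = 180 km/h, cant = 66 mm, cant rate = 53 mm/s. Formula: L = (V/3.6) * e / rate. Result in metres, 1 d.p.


Convert speed: V = 180 / 3.6 = 50.0 m/s
L = 50.0 * 66 / 53
L = 3300.0 / 53
L = 62.3 m

62.3


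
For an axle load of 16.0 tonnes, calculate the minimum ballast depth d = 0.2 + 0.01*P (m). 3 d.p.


d = 0.2 + 0.01 * 16.0
d = 0.2 + 0.16
d = 0.360 m

0.360


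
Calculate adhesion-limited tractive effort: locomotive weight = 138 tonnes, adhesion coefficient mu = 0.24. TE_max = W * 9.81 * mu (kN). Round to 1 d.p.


TE_max = W * g * mu
TE_max = 138 * 9.81 * 0.24
TE_max = 1353.78 * 0.24
TE_max = 324.9 kN

324.9


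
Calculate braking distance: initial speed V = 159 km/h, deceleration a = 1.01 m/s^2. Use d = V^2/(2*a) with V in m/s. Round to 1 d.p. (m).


Convert speed: V = 159 / 3.6 = 44.1667 m/s
V^2 = 1950.6944
d = 1950.6944 / (2 * 1.01)
d = 1950.6944 / 2.02
d = 965.7 m

965.7


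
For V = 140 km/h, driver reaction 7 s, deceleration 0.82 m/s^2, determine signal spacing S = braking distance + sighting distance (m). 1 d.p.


V = 140 / 3.6 = 38.8889 m/s
Braking distance = 38.8889^2 / (2*0.82) = 922.162 m
Sighting distance = 38.8889 * 7 = 272.2222 m
S = 922.162 + 272.2222 = 1194.4 m

1194.4


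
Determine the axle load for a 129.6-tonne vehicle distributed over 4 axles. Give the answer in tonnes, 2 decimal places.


Load per axle = total weight / number of axles
Load = 129.6 / 4
Load = 32.40 tonnes

32.40


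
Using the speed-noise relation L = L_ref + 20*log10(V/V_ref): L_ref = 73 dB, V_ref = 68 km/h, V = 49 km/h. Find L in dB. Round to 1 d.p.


V/V_ref = 49 / 68 = 0.720588
log10(0.720588) = -0.142313
20 * -0.142313 = -2.8463
L = 73 + -2.8463 = 70.2 dB

70.2


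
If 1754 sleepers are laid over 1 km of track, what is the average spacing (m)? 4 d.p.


Spacing = 1000 m / number of sleepers
Spacing = 1000 / 1754
Spacing = 0.5701 m

0.5701


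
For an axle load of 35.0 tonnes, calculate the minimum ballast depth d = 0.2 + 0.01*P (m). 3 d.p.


d = 0.2 + 0.01 * 35.0
d = 0.2 + 0.35
d = 0.550 m

0.550


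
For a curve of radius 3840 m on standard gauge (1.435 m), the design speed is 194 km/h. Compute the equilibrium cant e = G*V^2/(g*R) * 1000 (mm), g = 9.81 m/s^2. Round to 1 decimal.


Convert speed: V = 194 / 3.6 = 53.8889 m/s
Apply formula: e = 1.435 * 53.8889^2 / (9.81 * 3840)
e = 1.435 * 2904.0123 / 37670.4
e = 0.110624 m = 110.6 mm

110.6


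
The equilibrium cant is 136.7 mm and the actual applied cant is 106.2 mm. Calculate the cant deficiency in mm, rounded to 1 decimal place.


Cant deficiency = equilibrium cant - actual cant
CD = 136.7 - 106.2
CD = 30.5 mm

30.5


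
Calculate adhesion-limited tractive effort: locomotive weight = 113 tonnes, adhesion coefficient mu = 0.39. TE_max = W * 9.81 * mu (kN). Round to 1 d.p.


TE_max = W * g * mu
TE_max = 113 * 9.81 * 0.39
TE_max = 1108.53 * 0.39
TE_max = 432.3 kN

432.3


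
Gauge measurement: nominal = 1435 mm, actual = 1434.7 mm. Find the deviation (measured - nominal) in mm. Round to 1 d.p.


Deviation = measured - nominal
Deviation = 1434.7 - 1435
Deviation = -0.3 mm

-0.3


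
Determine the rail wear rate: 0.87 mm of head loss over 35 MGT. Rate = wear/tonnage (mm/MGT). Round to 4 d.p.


Wear rate = total wear / cumulative tonnage
Rate = 0.87 / 35
Rate = 0.0249 mm/MGT

0.0249


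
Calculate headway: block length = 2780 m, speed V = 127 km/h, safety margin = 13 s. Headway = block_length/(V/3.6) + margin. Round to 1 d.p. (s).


V = 127 / 3.6 = 35.2778 m/s
Block traversal time = 2780 / 35.2778 = 78.8031 s
Headway = 78.8031 + 13
Headway = 91.8 s

91.8


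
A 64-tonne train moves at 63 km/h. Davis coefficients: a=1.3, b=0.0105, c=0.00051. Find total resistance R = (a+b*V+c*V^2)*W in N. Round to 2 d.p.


b*V = 0.0105 * 63 = 0.6615
c*V^2 = 0.00051 * 3969 = 2.02419
R_per_t = 1.3 + 0.6615 + 2.02419 = 3.98569 N/t
R_total = 3.98569 * 64 = 255.08 N

255.08


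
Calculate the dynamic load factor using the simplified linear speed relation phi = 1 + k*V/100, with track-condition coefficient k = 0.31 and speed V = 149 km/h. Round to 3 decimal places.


phi = 1 + k * V / 100
phi = 1 + 0.31 * 149 / 100
phi = 1 + 0.4619
phi = 1.462

1.462


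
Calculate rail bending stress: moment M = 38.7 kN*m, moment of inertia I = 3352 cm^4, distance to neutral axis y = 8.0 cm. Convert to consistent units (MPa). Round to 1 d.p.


Convert units:
M = 38.7 kN*m = 38700000 N*mm
y = 8.0 cm = 80 mm
I = 3352 cm^4 = 33520000 mm^4
sigma = 38700000 * 80 / 33520000
sigma = 92.4 MPa

92.4


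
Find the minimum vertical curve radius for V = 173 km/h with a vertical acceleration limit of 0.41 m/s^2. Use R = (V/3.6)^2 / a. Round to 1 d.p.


Convert speed: V = 173 / 3.6 = 48.0556 m/s
V^2 = 2309.3364 m^2/s^2
R_v = 2309.3364 / 0.41
R_v = 5632.5 m

5632.5


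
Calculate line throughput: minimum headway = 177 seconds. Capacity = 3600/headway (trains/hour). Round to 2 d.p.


Capacity = 3600 / headway
Capacity = 3600 / 177
Capacity = 20.34 trains/hour

20.34


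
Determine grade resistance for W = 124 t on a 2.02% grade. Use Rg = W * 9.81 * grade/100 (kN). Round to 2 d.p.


Rg = W * 9.81 * grade / 100
Rg = 124 * 9.81 * 2.02 / 100
Rg = 1216.44 * 0.0202
Rg = 24.57 kN

24.57


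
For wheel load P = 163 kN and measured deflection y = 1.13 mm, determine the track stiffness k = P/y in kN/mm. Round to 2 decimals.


Track stiffness k = P / y
k = 163 / 1.13
k = 144.25 kN/mm

144.25


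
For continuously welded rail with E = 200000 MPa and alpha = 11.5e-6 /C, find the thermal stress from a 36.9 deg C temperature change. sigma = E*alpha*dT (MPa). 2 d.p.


sigma = E * alpha * dT
sigma = 200000 * 11.5e-6 * 36.9
sigma = 2.3 * 36.9
sigma = 84.87 MPa

84.87


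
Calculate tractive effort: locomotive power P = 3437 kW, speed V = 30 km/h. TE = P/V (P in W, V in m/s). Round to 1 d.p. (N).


Convert: P = 3437 kW = 3437000 W
V = 30 / 3.6 = 8.3333 m/s
TE = 3437000 / 8.3333
TE = 412440.0 N

412440.0


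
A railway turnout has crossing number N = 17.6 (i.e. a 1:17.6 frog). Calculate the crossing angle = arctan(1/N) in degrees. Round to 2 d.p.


1/N = 1/17.6 = 0.056818
angle = arctan(0.056818) = 0.056757 rad
angle = 0.056757 * 180/pi = 3.25 degrees

3.25


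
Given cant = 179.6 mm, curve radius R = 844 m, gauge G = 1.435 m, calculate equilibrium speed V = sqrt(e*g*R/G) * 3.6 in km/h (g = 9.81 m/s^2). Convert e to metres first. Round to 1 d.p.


Convert cant: e = 179.6 mm = 0.1796 m
V_ms = sqrt(0.1796 * 9.81 * 844 / 1.435)
V_ms = sqrt(1036.253201) = 32.1909 m/s
V = 32.1909 * 3.6 = 115.9 km/h

115.9


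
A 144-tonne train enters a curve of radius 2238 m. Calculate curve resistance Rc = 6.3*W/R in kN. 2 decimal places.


Rc = 6.3 * W / R
Rc = 6.3 * 144 / 2238
Rc = 907.2 / 2238
Rc = 0.41 kN

0.41


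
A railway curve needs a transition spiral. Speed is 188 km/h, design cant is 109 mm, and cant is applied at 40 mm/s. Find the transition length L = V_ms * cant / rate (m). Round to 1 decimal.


Convert speed: V = 188 / 3.6 = 52.2222 m/s
L = 52.2222 * 109 / 40
L = 5692.2222 / 40
L = 142.3 m

142.3


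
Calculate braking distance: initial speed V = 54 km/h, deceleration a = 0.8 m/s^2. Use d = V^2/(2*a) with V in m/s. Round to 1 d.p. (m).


Convert speed: V = 54 / 3.6 = 15.0 m/s
V^2 = 225.0
d = 225.0 / (2 * 0.8)
d = 225.0 / 1.6
d = 140.6 m

140.6


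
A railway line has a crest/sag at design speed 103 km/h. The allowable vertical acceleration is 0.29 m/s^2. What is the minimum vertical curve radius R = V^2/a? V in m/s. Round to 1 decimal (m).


Convert speed: V = 103 / 3.6 = 28.6111 m/s
V^2 = 818.5957 m^2/s^2
R_v = 818.5957 / 0.29
R_v = 2822.7 m

2822.7


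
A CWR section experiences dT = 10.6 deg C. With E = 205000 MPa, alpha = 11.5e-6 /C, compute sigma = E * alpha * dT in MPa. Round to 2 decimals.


sigma = E * alpha * dT
sigma = 205000 * 11.5e-6 * 10.6
sigma = 2.3575 * 10.6
sigma = 24.99 MPa

24.99


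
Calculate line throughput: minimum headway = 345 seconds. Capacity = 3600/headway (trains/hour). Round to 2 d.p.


Capacity = 3600 / headway
Capacity = 3600 / 345
Capacity = 10.43 trains/hour

10.43


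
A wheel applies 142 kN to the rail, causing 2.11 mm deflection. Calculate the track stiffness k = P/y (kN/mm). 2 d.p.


Track stiffness k = P / y
k = 142 / 2.11
k = 67.30 kN/mm

67.30


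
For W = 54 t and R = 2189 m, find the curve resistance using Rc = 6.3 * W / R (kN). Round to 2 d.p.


Rc = 6.3 * W / R
Rc = 6.3 * 54 / 2189
Rc = 340.2 / 2189
Rc = 0.16 kN

0.16


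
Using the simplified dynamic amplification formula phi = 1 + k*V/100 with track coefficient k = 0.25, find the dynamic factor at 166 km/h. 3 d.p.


phi = 1 + k * V / 100
phi = 1 + 0.25 * 166 / 100
phi = 1 + 0.415
phi = 1.415

1.415


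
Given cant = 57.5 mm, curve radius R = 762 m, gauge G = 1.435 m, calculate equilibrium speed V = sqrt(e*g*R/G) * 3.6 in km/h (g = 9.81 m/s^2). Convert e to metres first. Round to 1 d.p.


Convert cant: e = 57.5 mm = 0.0575 m
V_ms = sqrt(0.0575 * 9.81 * 762 / 1.435)
V_ms = sqrt(299.529721) = 17.3069 m/s
V = 17.3069 * 3.6 = 62.3 km/h

62.3


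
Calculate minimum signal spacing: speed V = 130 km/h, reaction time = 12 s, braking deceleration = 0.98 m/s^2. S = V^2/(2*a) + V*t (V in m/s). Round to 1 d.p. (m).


V = 130 / 3.6 = 36.1111 m/s
Braking distance = 36.1111^2 / (2*0.98) = 665.3124 m
Sighting distance = 36.1111 * 12 = 433.3333 m
S = 665.3124 + 433.3333 = 1098.6 m

1098.6


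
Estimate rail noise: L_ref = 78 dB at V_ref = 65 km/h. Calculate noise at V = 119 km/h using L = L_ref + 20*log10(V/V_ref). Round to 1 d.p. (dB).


V/V_ref = 119 / 65 = 1.830769
log10(1.830769) = 0.262634
20 * 0.262634 = 5.2527
L = 78 + 5.2527 = 83.3 dB

83.3


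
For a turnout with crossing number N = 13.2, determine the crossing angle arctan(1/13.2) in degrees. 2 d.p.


1/N = 1/13.2 = 0.075758
angle = arctan(0.075758) = 0.075613 rad
angle = 0.075613 * 180/pi = 4.33 degrees

4.33


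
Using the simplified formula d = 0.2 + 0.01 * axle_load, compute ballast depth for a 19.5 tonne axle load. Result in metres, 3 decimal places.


d = 0.2 + 0.01 * 19.5
d = 0.2 + 0.195
d = 0.395 m

0.395


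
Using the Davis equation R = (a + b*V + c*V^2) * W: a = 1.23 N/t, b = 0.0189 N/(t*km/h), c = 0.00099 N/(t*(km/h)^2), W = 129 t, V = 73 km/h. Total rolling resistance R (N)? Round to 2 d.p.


b*V = 0.0189 * 73 = 1.3797
c*V^2 = 0.00099 * 5329 = 5.27571
R_per_t = 1.23 + 1.3797 + 5.27571 = 7.88541 N/t
R_total = 7.88541 * 129 = 1017.22 N

1017.22


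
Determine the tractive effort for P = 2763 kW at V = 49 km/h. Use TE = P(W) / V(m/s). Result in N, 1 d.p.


Convert: P = 2763 kW = 2763000 W
V = 49 / 3.6 = 13.6111 m/s
TE = 2763000 / 13.6111
TE = 202995.9 N

202995.9


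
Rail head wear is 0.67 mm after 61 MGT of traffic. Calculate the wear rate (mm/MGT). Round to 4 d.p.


Wear rate = total wear / cumulative tonnage
Rate = 0.67 / 61
Rate = 0.0110 mm/MGT

0.0110


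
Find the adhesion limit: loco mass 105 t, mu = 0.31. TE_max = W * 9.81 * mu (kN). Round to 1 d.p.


TE_max = W * g * mu
TE_max = 105 * 9.81 * 0.31
TE_max = 1030.05 * 0.31
TE_max = 319.3 kN

319.3


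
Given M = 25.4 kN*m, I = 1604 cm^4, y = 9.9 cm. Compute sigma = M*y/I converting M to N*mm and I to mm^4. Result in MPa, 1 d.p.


Convert units:
M = 25.4 kN*m = 25400000 N*mm
y = 9.9 cm = 99 mm
I = 1604 cm^4 = 16040000 mm^4
sigma = 25400000 * 99 / 16040000
sigma = 156.8 MPa

156.8


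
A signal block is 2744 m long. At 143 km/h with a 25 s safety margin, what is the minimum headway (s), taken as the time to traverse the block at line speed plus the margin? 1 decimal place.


V = 143 / 3.6 = 39.7222 m/s
Block traversal time = 2744 / 39.7222 = 69.0797 s
Headway = 69.0797 + 25
Headway = 94.1 s

94.1


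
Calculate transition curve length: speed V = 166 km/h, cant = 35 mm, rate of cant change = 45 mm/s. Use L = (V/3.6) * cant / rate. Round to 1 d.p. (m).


Convert speed: V = 166 / 3.6 = 46.1111 m/s
L = 46.1111 * 35 / 45
L = 1613.8889 / 45
L = 35.9 m

35.9


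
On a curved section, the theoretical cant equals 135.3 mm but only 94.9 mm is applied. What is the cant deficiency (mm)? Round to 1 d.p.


Cant deficiency = equilibrium cant - actual cant
CD = 135.3 - 94.9
CD = 40.4 mm

40.4


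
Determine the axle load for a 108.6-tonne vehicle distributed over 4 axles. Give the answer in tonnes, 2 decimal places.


Load per axle = total weight / number of axles
Load = 108.6 / 4
Load = 27.15 tonnes

27.15


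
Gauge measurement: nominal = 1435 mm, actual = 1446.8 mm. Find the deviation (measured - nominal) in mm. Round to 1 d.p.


Deviation = measured - nominal
Deviation = 1446.8 - 1435
Deviation = 11.8 mm

11.8


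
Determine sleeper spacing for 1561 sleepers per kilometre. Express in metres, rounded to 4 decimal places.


Spacing = 1000 m / number of sleepers
Spacing = 1000 / 1561
Spacing = 0.6406 m

0.6406


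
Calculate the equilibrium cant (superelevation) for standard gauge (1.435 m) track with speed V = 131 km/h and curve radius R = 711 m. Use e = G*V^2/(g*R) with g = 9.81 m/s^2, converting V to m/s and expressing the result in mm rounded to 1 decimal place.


Convert speed: V = 131 / 3.6 = 36.3889 m/s
Apply formula: e = 1.435 * 36.3889^2 / (9.81 * 711)
e = 1.435 * 1324.1512 / 6974.91
e = 0.272427 m = 272.4 mm

272.4


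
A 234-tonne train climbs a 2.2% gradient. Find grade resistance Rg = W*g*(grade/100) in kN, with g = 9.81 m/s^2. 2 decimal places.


Rg = W * 9.81 * grade / 100
Rg = 234 * 9.81 * 2.2 / 100
Rg = 2295.54 * 0.022
Rg = 50.50 kN

50.50


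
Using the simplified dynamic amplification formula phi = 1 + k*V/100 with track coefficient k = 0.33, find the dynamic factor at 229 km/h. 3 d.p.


phi = 1 + k * V / 100
phi = 1 + 0.33 * 229 / 100
phi = 1 + 0.7557
phi = 1.756

1.756


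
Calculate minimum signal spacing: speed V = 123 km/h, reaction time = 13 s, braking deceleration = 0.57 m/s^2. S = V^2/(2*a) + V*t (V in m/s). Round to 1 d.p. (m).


V = 123 / 3.6 = 34.1667 m/s
Braking distance = 34.1667^2 / (2*0.57) = 1024.001 m
Sighting distance = 34.1667 * 13 = 444.1667 m
S = 1024.001 + 444.1667 = 1468.2 m

1468.2


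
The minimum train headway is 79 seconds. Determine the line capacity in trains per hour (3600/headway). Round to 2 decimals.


Capacity = 3600 / headway
Capacity = 3600 / 79
Capacity = 45.57 trains/hour

45.57


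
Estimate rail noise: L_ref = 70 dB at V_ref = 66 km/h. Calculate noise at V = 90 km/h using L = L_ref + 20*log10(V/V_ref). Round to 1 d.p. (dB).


V/V_ref = 90 / 66 = 1.363636
log10(1.363636) = 0.134699
20 * 0.134699 = 2.694
L = 70 + 2.694 = 72.7 dB

72.7


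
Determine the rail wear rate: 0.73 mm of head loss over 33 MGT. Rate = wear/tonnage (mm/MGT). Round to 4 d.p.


Wear rate = total wear / cumulative tonnage
Rate = 0.73 / 33
Rate = 0.0221 mm/MGT

0.0221


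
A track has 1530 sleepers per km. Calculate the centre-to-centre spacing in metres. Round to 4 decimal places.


Spacing = 1000 m / number of sleepers
Spacing = 1000 / 1530
Spacing = 0.6536 m

0.6536


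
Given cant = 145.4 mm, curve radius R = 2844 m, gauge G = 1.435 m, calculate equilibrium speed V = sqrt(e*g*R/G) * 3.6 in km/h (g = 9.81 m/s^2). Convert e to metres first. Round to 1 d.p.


Convert cant: e = 145.4 mm = 0.1454 m
V_ms = sqrt(0.1454 * 9.81 * 2844 / 1.435)
V_ms = sqrt(2826.90429) = 53.1686 m/s
V = 53.1686 * 3.6 = 191.4 km/h

191.4


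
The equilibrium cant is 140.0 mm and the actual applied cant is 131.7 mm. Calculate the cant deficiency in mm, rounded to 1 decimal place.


Cant deficiency = equilibrium cant - actual cant
CD = 140.0 - 131.7
CD = 8.3 mm

8.3


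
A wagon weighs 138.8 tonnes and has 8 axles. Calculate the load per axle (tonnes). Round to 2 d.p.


Load per axle = total weight / number of axles
Load = 138.8 / 8
Load = 17.35 tonnes

17.35


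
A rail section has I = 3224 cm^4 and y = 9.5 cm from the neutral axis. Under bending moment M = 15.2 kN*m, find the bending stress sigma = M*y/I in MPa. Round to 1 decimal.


Convert units:
M = 15.2 kN*m = 15200000 N*mm
y = 9.5 cm = 95 mm
I = 3224 cm^4 = 32240000 mm^4
sigma = 15200000 * 95 / 32240000
sigma = 44.8 MPa

44.8


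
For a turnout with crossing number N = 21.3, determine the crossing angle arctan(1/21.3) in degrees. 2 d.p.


1/N = 1/21.3 = 0.046948
angle = arctan(0.046948) = 0.046914 rad
angle = 0.046914 * 180/pi = 2.69 degrees

2.69


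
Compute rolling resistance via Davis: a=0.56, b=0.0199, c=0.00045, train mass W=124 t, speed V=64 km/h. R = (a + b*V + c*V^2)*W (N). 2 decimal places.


b*V = 0.0199 * 64 = 1.2736
c*V^2 = 0.00045 * 4096 = 1.8432
R_per_t = 0.56 + 1.2736 + 1.8432 = 3.6768 N/t
R_total = 3.6768 * 124 = 455.92 N

455.92


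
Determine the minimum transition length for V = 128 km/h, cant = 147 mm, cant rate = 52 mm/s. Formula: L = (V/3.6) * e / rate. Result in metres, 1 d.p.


Convert speed: V = 128 / 3.6 = 35.5556 m/s
L = 35.5556 * 147 / 52
L = 5226.6667 / 52
L = 100.5 m

100.5


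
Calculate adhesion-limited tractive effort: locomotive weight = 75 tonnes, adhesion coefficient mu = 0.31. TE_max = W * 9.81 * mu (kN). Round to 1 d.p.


TE_max = W * g * mu
TE_max = 75 * 9.81 * 0.31
TE_max = 735.75 * 0.31
TE_max = 228.1 kN

228.1


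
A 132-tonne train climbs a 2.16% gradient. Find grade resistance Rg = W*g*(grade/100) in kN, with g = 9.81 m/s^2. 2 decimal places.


Rg = W * 9.81 * grade / 100
Rg = 132 * 9.81 * 2.16 / 100
Rg = 1294.92 * 0.0216
Rg = 27.97 kN

27.97


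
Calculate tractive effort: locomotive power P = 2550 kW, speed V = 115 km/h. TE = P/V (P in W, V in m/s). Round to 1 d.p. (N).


Convert: P = 2550 kW = 2550000 W
V = 115 / 3.6 = 31.9444 m/s
TE = 2550000 / 31.9444
TE = 79826.1 N

79826.1


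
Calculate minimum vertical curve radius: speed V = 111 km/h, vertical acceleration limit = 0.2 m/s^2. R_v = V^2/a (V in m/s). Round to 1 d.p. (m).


Convert speed: V = 111 / 3.6 = 30.8333 m/s
V^2 = 950.6944 m^2/s^2
R_v = 950.6944 / 0.2
R_v = 4753.5 m

4753.5


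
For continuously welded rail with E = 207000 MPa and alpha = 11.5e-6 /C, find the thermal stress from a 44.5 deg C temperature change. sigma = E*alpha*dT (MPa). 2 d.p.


sigma = E * alpha * dT
sigma = 207000 * 11.5e-6 * 44.5
sigma = 2.3805 * 44.5
sigma = 105.93 MPa

105.93


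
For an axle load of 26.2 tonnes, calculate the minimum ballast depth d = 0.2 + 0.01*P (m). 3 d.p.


d = 0.2 + 0.01 * 26.2
d = 0.2 + 0.262
d = 0.462 m

0.462


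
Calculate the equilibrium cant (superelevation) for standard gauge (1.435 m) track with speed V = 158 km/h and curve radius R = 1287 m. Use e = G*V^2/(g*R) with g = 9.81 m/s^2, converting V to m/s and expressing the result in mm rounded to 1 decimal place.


Convert speed: V = 158 / 3.6 = 43.8889 m/s
Apply formula: e = 1.435 * 43.8889^2 / (9.81 * 1287)
e = 1.435 * 1926.2346 / 12625.47
e = 0.218934 m = 218.9 mm

218.9


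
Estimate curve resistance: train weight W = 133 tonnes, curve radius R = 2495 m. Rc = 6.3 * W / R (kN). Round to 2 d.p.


Rc = 6.3 * W / R
Rc = 6.3 * 133 / 2495
Rc = 837.9 / 2495
Rc = 0.34 kN

0.34


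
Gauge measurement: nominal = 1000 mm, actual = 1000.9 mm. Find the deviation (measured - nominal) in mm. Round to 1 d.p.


Deviation = measured - nominal
Deviation = 1000.9 - 1000
Deviation = 0.9 mm

0.9


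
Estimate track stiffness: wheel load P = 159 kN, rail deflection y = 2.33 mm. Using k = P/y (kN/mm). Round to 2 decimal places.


Track stiffness k = P / y
k = 159 / 2.33
k = 68.24 kN/mm

68.24


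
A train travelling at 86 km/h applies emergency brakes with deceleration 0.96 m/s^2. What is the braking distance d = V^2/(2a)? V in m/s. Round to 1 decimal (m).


Convert speed: V = 86 / 3.6 = 23.8889 m/s
V^2 = 570.679
d = 570.679 / (2 * 0.96)
d = 570.679 / 1.92
d = 297.2 m

297.2


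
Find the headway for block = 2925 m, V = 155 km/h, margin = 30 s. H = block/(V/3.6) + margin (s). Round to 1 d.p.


V = 155 / 3.6 = 43.0556 m/s
Block traversal time = 2925 / 43.0556 = 67.9355 s
Headway = 67.9355 + 30
Headway = 97.9 s

97.9


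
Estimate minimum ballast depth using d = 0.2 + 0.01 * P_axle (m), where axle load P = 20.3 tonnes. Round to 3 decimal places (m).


d = 0.2 + 0.01 * 20.3
d = 0.2 + 0.203
d = 0.403 m

0.403


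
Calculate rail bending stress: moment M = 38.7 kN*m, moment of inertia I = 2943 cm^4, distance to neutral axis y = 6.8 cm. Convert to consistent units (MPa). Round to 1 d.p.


Convert units:
M = 38.7 kN*m = 38700000 N*mm
y = 6.8 cm = 68 mm
I = 2943 cm^4 = 29430000 mm^4
sigma = 38700000 * 68 / 29430000
sigma = 89.4 MPa

89.4


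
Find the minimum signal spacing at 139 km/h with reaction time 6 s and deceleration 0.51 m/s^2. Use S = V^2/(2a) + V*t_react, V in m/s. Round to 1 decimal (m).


V = 139 / 3.6 = 38.6111 m/s
Braking distance = 38.6111^2 / (2*0.51) = 1461.5862 m
Sighting distance = 38.6111 * 6 = 231.6667 m
S = 1461.5862 + 231.6667 = 1693.3 m

1693.3


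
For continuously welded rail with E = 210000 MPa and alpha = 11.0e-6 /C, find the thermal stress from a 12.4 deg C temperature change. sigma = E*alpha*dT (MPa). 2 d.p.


sigma = E * alpha * dT
sigma = 210000 * 11.0e-6 * 12.4
sigma = 2.31 * 12.4
sigma = 28.64 MPa

28.64


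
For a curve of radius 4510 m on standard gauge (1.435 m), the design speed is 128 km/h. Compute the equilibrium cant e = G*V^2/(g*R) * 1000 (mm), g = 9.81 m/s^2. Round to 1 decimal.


Convert speed: V = 128 / 3.6 = 35.5556 m/s
Apply formula: e = 1.435 * 35.5556^2 / (9.81 * 4510)
e = 1.435 * 1264.1975 / 44243.1
e = 0.041004 m = 41.0 mm

41.0


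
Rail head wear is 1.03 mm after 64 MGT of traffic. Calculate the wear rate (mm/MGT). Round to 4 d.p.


Wear rate = total wear / cumulative tonnage
Rate = 1.03 / 64
Rate = 0.0161 mm/MGT

0.0161


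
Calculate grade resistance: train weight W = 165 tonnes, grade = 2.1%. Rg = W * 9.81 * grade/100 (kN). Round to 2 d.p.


Rg = W * 9.81 * grade / 100
Rg = 165 * 9.81 * 2.1 / 100
Rg = 1618.65 * 0.021
Rg = 33.99 kN

33.99


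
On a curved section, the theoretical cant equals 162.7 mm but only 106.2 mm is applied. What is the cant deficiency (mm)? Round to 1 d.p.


Cant deficiency = equilibrium cant - actual cant
CD = 162.7 - 106.2
CD = 56.5 mm

56.5


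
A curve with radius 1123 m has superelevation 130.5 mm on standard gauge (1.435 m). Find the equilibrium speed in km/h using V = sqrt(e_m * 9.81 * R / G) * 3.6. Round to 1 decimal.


Convert cant: e = 130.5 mm = 0.1305 m
V_ms = sqrt(0.1305 * 9.81 * 1123 / 1.435)
V_ms = sqrt(1001.860777) = 31.6522 m/s
V = 31.6522 * 3.6 = 113.9 km/h

113.9


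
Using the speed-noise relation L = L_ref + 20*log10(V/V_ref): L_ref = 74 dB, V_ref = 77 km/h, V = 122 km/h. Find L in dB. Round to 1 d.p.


V/V_ref = 122 / 77 = 1.584416
log10(1.584416) = 0.199869
20 * 0.199869 = 3.9974
L = 74 + 3.9974 = 78.0 dB

78.0


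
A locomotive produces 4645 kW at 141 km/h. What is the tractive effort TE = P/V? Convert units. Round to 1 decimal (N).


Convert: P = 4645 kW = 4645000 W
V = 141 / 3.6 = 39.1667 m/s
TE = 4645000 / 39.1667
TE = 118595.7 N

118595.7


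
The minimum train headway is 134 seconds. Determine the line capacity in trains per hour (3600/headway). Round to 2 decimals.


Capacity = 3600 / headway
Capacity = 3600 / 134
Capacity = 26.87 trains/hour

26.87


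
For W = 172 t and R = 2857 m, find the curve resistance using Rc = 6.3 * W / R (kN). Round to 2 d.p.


Rc = 6.3 * W / R
Rc = 6.3 * 172 / 2857
Rc = 1083.6 / 2857
Rc = 0.38 kN

0.38


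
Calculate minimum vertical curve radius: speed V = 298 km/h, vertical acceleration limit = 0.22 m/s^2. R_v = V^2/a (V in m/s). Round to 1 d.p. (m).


Convert speed: V = 298 / 3.6 = 82.7778 m/s
V^2 = 6852.1605 m^2/s^2
R_v = 6852.1605 / 0.22
R_v = 31146.2 m

31146.2


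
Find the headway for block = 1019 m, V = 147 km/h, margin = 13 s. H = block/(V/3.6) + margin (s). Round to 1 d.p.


V = 147 / 3.6 = 40.8333 m/s
Block traversal time = 1019 / 40.8333 = 24.9551 s
Headway = 24.9551 + 13
Headway = 38.0 s

38.0


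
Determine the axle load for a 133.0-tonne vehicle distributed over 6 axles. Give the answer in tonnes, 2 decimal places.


Load per axle = total weight / number of axles
Load = 133.0 / 6
Load = 22.17 tonnes

22.17


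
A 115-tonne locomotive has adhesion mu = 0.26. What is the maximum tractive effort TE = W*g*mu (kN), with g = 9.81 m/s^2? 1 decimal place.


TE_max = W * g * mu
TE_max = 115 * 9.81 * 0.26
TE_max = 1128.15 * 0.26
TE_max = 293.3 kN

293.3


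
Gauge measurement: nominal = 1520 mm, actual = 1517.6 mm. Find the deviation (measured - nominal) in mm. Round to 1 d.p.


Deviation = measured - nominal
Deviation = 1517.6 - 1520
Deviation = -2.4 mm

-2.4


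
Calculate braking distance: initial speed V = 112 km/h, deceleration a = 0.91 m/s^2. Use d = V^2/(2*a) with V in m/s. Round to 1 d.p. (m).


Convert speed: V = 112 / 3.6 = 31.1111 m/s
V^2 = 967.9012
d = 967.9012 / (2 * 0.91)
d = 967.9012 / 1.82
d = 531.8 m

531.8


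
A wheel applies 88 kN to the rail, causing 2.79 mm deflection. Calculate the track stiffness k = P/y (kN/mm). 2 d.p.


Track stiffness k = P / y
k = 88 / 2.79
k = 31.54 kN/mm

31.54


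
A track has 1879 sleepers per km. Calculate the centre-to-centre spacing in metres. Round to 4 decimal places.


Spacing = 1000 m / number of sleepers
Spacing = 1000 / 1879
Spacing = 0.5322 m

0.5322


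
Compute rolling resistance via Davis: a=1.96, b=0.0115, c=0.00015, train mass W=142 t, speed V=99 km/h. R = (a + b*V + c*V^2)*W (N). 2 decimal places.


b*V = 0.0115 * 99 = 1.1385
c*V^2 = 0.00015 * 9801 = 1.47015
R_per_t = 1.96 + 1.1385 + 1.47015 = 4.56865 N/t
R_total = 4.56865 * 142 = 648.75 N

648.75


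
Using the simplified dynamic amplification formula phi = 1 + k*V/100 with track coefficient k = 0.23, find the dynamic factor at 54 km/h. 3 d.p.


phi = 1 + k * V / 100
phi = 1 + 0.23 * 54 / 100
phi = 1 + 0.1242
phi = 1.124

1.124


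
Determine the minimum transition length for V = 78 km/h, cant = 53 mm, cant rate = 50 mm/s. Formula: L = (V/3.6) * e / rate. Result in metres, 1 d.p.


Convert speed: V = 78 / 3.6 = 21.6667 m/s
L = 21.6667 * 53 / 50
L = 1148.3333 / 50
L = 23.0 m

23.0


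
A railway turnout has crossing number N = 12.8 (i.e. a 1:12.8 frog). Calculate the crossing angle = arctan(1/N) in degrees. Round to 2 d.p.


1/N = 1/12.8 = 0.078125
angle = arctan(0.078125) = 0.077967 rad
angle = 0.077967 * 180/pi = 4.47 degrees

4.47


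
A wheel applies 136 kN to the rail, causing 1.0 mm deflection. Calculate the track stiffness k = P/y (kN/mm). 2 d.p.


Track stiffness k = P / y
k = 136 / 1.0
k = 136.00 kN/mm

136.00


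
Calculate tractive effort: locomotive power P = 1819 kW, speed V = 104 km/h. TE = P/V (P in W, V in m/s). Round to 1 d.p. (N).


Convert: P = 1819 kW = 1819000 W
V = 104 / 3.6 = 28.8889 m/s
TE = 1819000 / 28.8889
TE = 62965.4 N

62965.4


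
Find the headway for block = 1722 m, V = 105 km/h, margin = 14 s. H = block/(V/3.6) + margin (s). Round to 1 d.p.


V = 105 / 3.6 = 29.1667 m/s
Block traversal time = 1722 / 29.1667 = 59.04 s
Headway = 59.04 + 14
Headway = 73.0 s

73.0


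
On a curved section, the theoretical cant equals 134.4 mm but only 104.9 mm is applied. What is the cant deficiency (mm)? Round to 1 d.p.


Cant deficiency = equilibrium cant - actual cant
CD = 134.4 - 104.9
CD = 29.5 mm

29.5


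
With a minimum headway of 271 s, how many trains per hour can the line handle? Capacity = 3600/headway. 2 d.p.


Capacity = 3600 / headway
Capacity = 3600 / 271
Capacity = 13.28 trains/hour

13.28


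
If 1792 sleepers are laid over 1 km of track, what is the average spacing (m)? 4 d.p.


Spacing = 1000 m / number of sleepers
Spacing = 1000 / 1792
Spacing = 0.5580 m

0.5580


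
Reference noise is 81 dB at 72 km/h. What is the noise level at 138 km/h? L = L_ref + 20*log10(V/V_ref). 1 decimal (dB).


V/V_ref = 138 / 72 = 1.916667
log10(1.916667) = 0.282547
20 * 0.282547 = 5.6509
L = 81 + 5.6509 = 86.7 dB

86.7


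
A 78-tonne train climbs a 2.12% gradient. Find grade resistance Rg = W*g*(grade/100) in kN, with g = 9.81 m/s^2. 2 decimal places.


Rg = W * 9.81 * grade / 100
Rg = 78 * 9.81 * 2.12 / 100
Rg = 765.18 * 0.0212
Rg = 16.22 kN

16.22


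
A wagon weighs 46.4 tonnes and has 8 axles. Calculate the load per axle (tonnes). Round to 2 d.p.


Load per axle = total weight / number of axles
Load = 46.4 / 8
Load = 5.80 tonnes

5.80


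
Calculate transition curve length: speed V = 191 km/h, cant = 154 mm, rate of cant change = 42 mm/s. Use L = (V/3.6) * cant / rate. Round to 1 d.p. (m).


Convert speed: V = 191 / 3.6 = 53.0556 m/s
L = 53.0556 * 154 / 42
L = 8170.5556 / 42
L = 194.5 m

194.5


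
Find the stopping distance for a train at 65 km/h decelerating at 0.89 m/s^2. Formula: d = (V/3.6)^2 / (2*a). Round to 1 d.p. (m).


Convert speed: V = 65 / 3.6 = 18.0556 m/s
V^2 = 326.0031
d = 326.0031 / (2 * 0.89)
d = 326.0031 / 1.78
d = 183.1 m

183.1


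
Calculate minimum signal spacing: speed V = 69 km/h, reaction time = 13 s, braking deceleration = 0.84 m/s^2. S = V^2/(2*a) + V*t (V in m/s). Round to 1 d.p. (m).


V = 69 / 3.6 = 19.1667 m/s
Braking distance = 19.1667^2 / (2*0.84) = 218.6673 m
Sighting distance = 19.1667 * 13 = 249.1667 m
S = 218.6673 + 249.1667 = 467.8 m

467.8


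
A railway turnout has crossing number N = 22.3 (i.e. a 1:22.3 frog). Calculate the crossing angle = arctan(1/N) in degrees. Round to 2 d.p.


1/N = 1/22.3 = 0.044843
angle = arctan(0.044843) = 0.044813 rad
angle = 0.044813 * 180/pi = 2.57 degrees

2.57


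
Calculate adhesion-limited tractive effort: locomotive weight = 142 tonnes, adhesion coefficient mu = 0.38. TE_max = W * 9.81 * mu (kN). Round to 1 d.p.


TE_max = W * g * mu
TE_max = 142 * 9.81 * 0.38
TE_max = 1393.02 * 0.38
TE_max = 529.3 kN

529.3


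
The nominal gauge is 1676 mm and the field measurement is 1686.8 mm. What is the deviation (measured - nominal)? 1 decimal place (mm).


Deviation = measured - nominal
Deviation = 1686.8 - 1676
Deviation = 10.8 mm

10.8


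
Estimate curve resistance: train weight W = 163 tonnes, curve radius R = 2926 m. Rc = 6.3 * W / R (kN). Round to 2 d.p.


Rc = 6.3 * W / R
Rc = 6.3 * 163 / 2926
Rc = 1026.9 / 2926
Rc = 0.35 kN

0.35


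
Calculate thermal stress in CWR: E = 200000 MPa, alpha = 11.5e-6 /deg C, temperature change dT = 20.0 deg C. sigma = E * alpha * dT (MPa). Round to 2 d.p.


sigma = E * alpha * dT
sigma = 200000 * 11.5e-6 * 20.0
sigma = 2.3 * 20.0
sigma = 46.00 MPa

46.00


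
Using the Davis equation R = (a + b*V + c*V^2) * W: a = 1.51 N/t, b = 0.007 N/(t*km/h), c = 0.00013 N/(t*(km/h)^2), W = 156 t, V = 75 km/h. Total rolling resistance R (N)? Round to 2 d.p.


b*V = 0.007 * 75 = 0.525
c*V^2 = 0.00013 * 5625 = 0.73125
R_per_t = 1.51 + 0.525 + 0.73125 = 2.76625 N/t
R_total = 2.76625 * 156 = 431.54 N

431.54


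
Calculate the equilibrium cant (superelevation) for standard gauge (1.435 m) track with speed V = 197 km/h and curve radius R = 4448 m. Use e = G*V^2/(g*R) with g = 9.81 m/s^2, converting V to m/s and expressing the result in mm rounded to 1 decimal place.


Convert speed: V = 197 / 3.6 = 54.7222 m/s
Apply formula: e = 1.435 * 54.7222^2 / (9.81 * 4448)
e = 1.435 * 2994.5216 / 43634.88
e = 0.098479 m = 98.5 mm

98.5


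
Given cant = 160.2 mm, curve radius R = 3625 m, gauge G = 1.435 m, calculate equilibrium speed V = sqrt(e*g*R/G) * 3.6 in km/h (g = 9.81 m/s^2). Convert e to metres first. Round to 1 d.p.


Convert cant: e = 160.2 mm = 0.1602 m
V_ms = sqrt(0.1602 * 9.81 * 3625 / 1.435)
V_ms = sqrt(3969.973693) = 63.0077 m/s
V = 63.0077 * 3.6 = 226.8 km/h

226.8


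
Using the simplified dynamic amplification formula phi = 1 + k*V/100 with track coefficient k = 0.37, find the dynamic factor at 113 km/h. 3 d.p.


phi = 1 + k * V / 100
phi = 1 + 0.37 * 113 / 100
phi = 1 + 0.4181
phi = 1.418

1.418


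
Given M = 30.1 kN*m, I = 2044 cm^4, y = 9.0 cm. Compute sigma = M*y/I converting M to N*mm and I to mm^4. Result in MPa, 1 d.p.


Convert units:
M = 30.1 kN*m = 30100000 N*mm
y = 9.0 cm = 90 mm
I = 2044 cm^4 = 20440000 mm^4
sigma = 30100000 * 90 / 20440000
sigma = 132.5 MPa

132.5


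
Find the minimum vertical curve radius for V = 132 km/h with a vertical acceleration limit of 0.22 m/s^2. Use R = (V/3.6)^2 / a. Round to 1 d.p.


Convert speed: V = 132 / 3.6 = 36.6667 m/s
V^2 = 1344.4444 m^2/s^2
R_v = 1344.4444 / 0.22
R_v = 6111.1 m

6111.1


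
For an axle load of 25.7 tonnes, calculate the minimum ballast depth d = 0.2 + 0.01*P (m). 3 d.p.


d = 0.2 + 0.01 * 25.7
d = 0.2 + 0.257
d = 0.457 m

0.457


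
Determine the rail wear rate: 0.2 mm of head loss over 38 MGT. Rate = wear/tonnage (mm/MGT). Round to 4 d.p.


Wear rate = total wear / cumulative tonnage
Rate = 0.2 / 38
Rate = 0.0053 mm/MGT

0.0053


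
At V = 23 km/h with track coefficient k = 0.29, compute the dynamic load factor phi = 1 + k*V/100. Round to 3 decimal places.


phi = 1 + k * V / 100
phi = 1 + 0.29 * 23 / 100
phi = 1 + 0.0667
phi = 1.067

1.067


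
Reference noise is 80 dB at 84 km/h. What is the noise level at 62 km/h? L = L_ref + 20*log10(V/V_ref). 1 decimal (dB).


V/V_ref = 62 / 84 = 0.738095
log10(0.738095) = -0.131888
20 * -0.131888 = -2.6378
L = 80 + -2.6378 = 77.4 dB

77.4


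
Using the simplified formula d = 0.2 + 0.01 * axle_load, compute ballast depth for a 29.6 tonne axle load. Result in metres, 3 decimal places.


d = 0.2 + 0.01 * 29.6
d = 0.2 + 0.296
d = 0.496 m

0.496


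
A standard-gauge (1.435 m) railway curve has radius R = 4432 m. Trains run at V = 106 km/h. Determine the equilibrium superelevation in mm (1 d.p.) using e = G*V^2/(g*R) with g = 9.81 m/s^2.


Convert speed: V = 106 / 3.6 = 29.4444 m/s
Apply formula: e = 1.435 * 29.4444^2 / (9.81 * 4432)
e = 1.435 * 866.9753 / 43477.92
e = 0.028615 m = 28.6 mm

28.6


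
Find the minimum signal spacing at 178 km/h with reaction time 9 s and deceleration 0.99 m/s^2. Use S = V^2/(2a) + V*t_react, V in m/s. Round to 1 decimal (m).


V = 178 / 3.6 = 49.4444 m/s
Braking distance = 49.4444^2 / (2*0.99) = 1234.7238 m
Sighting distance = 49.4444 * 9 = 445.0 m
S = 1234.7238 + 445.0 = 1679.7 m

1679.7


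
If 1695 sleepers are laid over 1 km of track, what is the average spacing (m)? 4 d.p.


Spacing = 1000 m / number of sleepers
Spacing = 1000 / 1695
Spacing = 0.5900 m

0.5900


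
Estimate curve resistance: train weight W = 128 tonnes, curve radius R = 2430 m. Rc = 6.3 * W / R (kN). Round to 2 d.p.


Rc = 6.3 * W / R
Rc = 6.3 * 128 / 2430
Rc = 806.4 / 2430
Rc = 0.33 kN

0.33


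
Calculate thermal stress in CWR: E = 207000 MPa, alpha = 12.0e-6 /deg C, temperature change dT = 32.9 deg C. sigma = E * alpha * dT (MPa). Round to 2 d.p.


sigma = E * alpha * dT
sigma = 207000 * 12.0e-6 * 32.9
sigma = 2.484 * 32.9
sigma = 81.72 MPa

81.72


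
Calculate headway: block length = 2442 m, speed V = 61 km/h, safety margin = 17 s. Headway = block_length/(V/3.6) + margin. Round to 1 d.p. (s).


V = 61 / 3.6 = 16.9444 m/s
Block traversal time = 2442 / 16.9444 = 144.118 s
Headway = 144.118 + 17
Headway = 161.1 s

161.1


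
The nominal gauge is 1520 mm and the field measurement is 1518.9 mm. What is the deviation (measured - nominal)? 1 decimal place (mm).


Deviation = measured - nominal
Deviation = 1518.9 - 1520
Deviation = -1.1 mm

-1.1


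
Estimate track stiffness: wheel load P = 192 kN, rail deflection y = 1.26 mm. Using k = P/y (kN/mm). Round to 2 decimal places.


Track stiffness k = P / y
k = 192 / 1.26
k = 152.38 kN/mm

152.38
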